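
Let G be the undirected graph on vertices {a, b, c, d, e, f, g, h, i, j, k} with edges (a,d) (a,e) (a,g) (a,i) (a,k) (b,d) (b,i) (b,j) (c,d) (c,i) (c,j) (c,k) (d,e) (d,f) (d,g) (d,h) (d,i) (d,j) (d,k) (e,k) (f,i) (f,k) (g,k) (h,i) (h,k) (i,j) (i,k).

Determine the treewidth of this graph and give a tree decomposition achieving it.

Every bag has size at most 4, so the width is 4 − 1 = 3 and tw(G) ≤ 3. Conversely, {c, d, i, j} is a clique of size 4, and the vertices of any clique must share a bag in every tree decomposition; so some bag has ≥ 4 vertices and tw(G) ≥ 3. Hence tw(G) = 3 exactly.

Treewidth 3.
One such decomposition:
Bags: B1 = {c, d, i, k}  B2 = {d, h, i, k}  B3 = {a, d, i, k}  B4 = {c, d, i, j}  B5 = {b, d, i, j}  B6 = {d, f, i, k}  B7 = {a, d, g, k}  B8 = {a, d, e, k}
Tree: B1–B2, B1–B3, B1–B4, B4–B5, B3–B6, B3–B7, B3–B8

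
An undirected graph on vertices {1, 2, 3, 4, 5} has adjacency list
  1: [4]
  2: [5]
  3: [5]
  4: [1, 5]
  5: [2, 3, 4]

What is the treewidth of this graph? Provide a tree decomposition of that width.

Treewidth 1.
Bags: B1 = {3, 5}  B2 = {4, 5}  B3 = {1, 4}  B4 = {2, 5}
Tree: B1–B2, B2–B3, B1–B4

Each bag holds 2 vertices, so the decomposition has width 1, which upper-bounds the treewidth. Since G has at least one edge (e.g. 5–3), it is not an edgeless graph, so tw(G) ≥ 1. Combining the bounds, tw(G) = 1.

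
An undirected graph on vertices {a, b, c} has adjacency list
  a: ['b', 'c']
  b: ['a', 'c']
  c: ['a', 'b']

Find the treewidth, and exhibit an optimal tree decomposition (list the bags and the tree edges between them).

Treewidth 2.
One such decomposition:
Bags: B1 = {a, b, c}
Tree: (single bag)

A single bag containing all 3 vertices is trivially a valid decomposition of width 2. For the lower bound, the 3 vertices {a, b, c} are pairwise adjacent, and any tree decomposition puts a clique entirely inside one bag — forcing width ≥ 2. Hence tw(G) = 2 exactly.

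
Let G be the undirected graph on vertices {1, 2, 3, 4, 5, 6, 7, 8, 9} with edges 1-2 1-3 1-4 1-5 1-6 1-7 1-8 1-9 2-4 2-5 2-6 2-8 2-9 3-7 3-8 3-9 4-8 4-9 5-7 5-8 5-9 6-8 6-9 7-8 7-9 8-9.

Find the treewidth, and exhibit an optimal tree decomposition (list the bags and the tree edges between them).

Treewidth 4.
Bags: B1 = {1, 2, 5, 8, 9}  B2 = {1, 2, 4, 8, 9}  B3 = {1, 5, 7, 8, 9}  B4 = {1, 3, 7, 8, 9}  B5 = {1, 2, 6, 8, 9}
Tree: B1–B2, B1–B3, B3–B4, B1–B5

The largest bag has 5 vertices, giving width 4; this decomposition certifies tw(G) ≤ 4. Conversely, {1, 2, 4, 8, 9} is a clique of size 5, and the vertices of any clique must share a bag in every tree decomposition; so some bag has ≥ 5 vertices and tw(G) ≥ 4. The upper and lower bounds meet at 4, so that is the treewidth.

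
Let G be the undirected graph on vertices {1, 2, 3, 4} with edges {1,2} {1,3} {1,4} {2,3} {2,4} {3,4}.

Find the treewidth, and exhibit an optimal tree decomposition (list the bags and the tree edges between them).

Treewidth 3.
One optimal decomposition is:
Bags: B1 = {1, 2, 3, 4}
Tree: (single bag)

A single bag containing all 4 vertices is trivially a valid decomposition of width 3. For the lower bound, the 4 vertices {1, 2, 3, 4} are pairwise adjacent, and any tree decomposition puts a clique entirely inside one bag — forcing width ≥ 3. Therefore the treewidth is 3.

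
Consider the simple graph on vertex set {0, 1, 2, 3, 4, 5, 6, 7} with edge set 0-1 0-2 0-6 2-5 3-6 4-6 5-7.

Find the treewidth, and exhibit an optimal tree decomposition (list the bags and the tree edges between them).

Every bag has size at most 2, so the width is 2 − 1 = 1 and tw(G) ≤ 1. Any graph with an edge has treewidth ≥ 1, and G has the edge 2–5. Therefore the treewidth is 1.

Treewidth 1.
Bags: B1 = {2, 5}  B2 = {0, 2}  B3 = {5, 7}  B4 = {0, 6}  B5 = {4, 6}  B6 = {3, 6}  B7 = {0, 1}
Tree: B1–B2, B1–B3, B2–B4, B4–B5, B5–B6, B4–B7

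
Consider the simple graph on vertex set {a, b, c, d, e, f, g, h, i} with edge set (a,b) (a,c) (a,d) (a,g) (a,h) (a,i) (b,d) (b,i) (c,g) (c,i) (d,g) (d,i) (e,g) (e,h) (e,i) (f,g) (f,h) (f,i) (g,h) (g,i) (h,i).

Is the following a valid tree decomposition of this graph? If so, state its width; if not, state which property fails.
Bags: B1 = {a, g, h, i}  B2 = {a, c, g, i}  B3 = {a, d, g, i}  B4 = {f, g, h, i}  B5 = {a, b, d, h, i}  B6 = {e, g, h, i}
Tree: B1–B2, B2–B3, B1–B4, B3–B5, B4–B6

A tree decomposition must satisfy three properties: every vertex lies in some bag; for every edge, both endpoints lie together in some bag; and for every vertex, the bags containing it form a connected subtree. Here bags containing vertex h are not connected in the tree, so the decomposition is invalid.

No — bags containing vertex h are not connected in the tree.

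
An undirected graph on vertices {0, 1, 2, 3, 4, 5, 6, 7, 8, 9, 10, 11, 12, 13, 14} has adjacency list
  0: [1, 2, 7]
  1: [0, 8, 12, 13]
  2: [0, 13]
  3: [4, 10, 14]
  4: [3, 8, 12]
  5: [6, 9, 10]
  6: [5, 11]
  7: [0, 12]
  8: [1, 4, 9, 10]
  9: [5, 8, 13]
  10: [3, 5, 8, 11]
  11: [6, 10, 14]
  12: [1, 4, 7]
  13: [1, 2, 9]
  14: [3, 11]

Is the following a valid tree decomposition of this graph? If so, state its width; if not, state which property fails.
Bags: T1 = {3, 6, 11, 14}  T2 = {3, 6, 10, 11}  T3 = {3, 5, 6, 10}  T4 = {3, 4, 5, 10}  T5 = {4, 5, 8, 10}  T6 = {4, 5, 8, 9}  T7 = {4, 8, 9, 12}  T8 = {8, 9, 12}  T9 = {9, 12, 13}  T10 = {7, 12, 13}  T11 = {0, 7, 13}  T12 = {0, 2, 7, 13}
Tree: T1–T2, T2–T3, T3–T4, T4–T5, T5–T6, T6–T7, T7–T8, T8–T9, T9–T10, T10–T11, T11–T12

A tree decomposition must satisfy three properties: every vertex lies in some bag; for every edge, both endpoints lie together in some bag; and for every vertex, the bags containing it form a connected subtree. Here vertex 1 appears in no bag, so the decomposition is invalid.

No — vertex 1 appears in no bag.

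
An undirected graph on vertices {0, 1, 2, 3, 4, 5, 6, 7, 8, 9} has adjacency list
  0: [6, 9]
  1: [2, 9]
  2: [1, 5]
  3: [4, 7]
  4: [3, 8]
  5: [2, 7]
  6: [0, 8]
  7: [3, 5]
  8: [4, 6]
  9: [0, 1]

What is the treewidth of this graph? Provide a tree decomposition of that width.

The largest bag has 3 vertices, giving width 2; this decomposition certifies tw(G) ≤ 2. Since 0–9–1–2–5–7–3–4–8–6–0 is a cycle in G, G is not acyclic. Forests are exactly the graphs of treewidth ≤ 1, so tw(G) ≥ 2. The upper and lower bounds meet at 2, so that is the treewidth.

Treewidth 2.
One optimal decomposition is:
Bags: B1 = {0, 1, 9}  B2 = {0, 1, 2}  B3 = {0, 2, 5}  B4 = {0, 5, 7}  B5 = {0, 3, 7}  B6 = {0, 3, 4}  B7 = {0, 4, 8}  B8 = {0, 6, 8}
Tree: B1–B2, B2–B3, B3–B4, B4–B5, B5–B6, B6–B7, B7–B8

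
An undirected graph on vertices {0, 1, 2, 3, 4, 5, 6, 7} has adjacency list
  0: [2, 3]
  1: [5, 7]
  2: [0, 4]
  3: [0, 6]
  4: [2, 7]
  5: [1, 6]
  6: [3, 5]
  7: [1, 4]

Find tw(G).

A width-2 tree decomposition is:
Bags: B1 = {0, 2, 4}  B2 = {0, 4, 7}  B3 = {0, 1, 7}  B4 = {0, 1, 5}  B5 = {0, 5, 6}  B6 = {0, 3, 6}
Tree: B1–B2, B2–B3, B3–B4, B4–B5, B5–B6
The largest bag has 3 vertices, giving width 2; this decomposition certifies tw(G) ≤ 2. Since 0–2–4–7–1–5–6–3–0 is a cycle in G, G is not acyclic. Forests are exactly the graphs of treewidth ≤ 1, so tw(G) ≥ 2. Therefore the treewidth is 2.

2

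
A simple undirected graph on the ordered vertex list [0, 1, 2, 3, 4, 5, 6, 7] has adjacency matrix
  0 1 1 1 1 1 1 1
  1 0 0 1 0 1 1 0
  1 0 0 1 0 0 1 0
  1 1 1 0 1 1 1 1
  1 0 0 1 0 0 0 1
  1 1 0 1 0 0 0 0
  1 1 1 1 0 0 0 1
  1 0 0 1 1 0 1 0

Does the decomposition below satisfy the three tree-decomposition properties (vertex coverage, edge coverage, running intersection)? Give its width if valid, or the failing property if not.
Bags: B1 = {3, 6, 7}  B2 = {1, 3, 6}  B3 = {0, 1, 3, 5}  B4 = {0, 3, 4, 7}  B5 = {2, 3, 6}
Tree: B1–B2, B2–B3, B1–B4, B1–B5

A tree decomposition must satisfy three properties: every vertex lies in some bag; for every edge, both endpoints lie together in some bag; and for every vertex, the bags containing it form a connected subtree. Here edge (0,6) lies in no bag, so the decomposition is invalid.

No — edge (0,6) lies in no bag.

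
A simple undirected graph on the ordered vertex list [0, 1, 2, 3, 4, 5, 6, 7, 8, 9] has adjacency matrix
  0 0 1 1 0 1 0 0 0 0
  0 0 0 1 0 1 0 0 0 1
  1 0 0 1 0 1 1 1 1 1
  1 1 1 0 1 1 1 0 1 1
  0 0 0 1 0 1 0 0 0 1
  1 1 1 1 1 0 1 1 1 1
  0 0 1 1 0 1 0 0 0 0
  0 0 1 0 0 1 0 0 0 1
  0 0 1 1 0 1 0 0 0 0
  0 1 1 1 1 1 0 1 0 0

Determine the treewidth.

3

A width-3 tree decomposition is:
Bags: B1 = {2, 3, 5, 9}  B2 = {2, 5, 7, 9}  B3 = {2, 3, 5, 8}  B4 = {0, 2, 3, 5}  B5 = {1, 3, 5, 9}  B6 = {2, 3, 5, 6}  B7 = {3, 4, 5, 9}
Tree: B1–B2, B1–B3, B3–B4, B1–B5, B4–B6, B1–B7
The largest bag has 4 vertices, giving width 3; this decomposition certifies tw(G) ≤ 3. Conversely, {1, 3, 5, 9} is a clique of size 4, and the vertices of any clique must share a bag in every tree decomposition; so some bag has ≥ 4 vertices and tw(G) ≥ 3. Hence tw(G) = 3 exactly.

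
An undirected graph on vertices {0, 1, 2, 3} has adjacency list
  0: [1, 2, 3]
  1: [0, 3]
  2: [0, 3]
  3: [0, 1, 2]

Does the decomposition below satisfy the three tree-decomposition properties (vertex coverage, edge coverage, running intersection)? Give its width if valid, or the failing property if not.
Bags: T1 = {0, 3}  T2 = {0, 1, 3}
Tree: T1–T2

A tree decomposition must satisfy three properties: every vertex lies in some bag; for every edge, both endpoints lie together in some bag; and for every vertex, the bags containing it form a connected subtree. Here vertex 2 appears in no bag, so the decomposition is invalid.

No — vertex 2 appears in no bag.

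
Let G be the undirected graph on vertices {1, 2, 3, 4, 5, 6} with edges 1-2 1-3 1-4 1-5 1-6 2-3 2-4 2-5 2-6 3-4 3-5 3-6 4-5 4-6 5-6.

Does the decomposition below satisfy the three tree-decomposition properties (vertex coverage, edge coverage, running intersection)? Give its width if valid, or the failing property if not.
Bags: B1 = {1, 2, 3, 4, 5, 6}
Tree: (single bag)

Every vertex of G appears in some bag (union = {1, 2, 3, 4, 5, 6}); every edge is covered by a bag; and for each vertex v the set of bags containing v is connected in the bag tree. The decomposition is therefore valid. The largest bag has 6 vertices, so the width is 5.

Yes; width 5.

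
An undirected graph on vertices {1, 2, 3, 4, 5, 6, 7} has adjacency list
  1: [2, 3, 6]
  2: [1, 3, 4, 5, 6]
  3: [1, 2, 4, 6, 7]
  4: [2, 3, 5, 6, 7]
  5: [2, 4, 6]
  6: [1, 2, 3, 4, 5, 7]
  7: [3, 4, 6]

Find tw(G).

A width-3 tree decomposition is:
Bags: B1 = {2, 3, 4, 6}  B2 = {3, 4, 6, 7}  B3 = {2, 4, 5, 6}  B4 = {1, 2, 3, 6}
Tree: B1–B2, B1–B3, B1–B4
Each bag holds 4 vertices, so the decomposition has width 3, which upper-bounds the treewidth. Conversely, {1, 2, 3, 6} is a clique of size 4, and the vertices of any clique must share a bag in every tree decomposition; so some bag has ≥ 4 vertices and tw(G) ≥ 3. The upper and lower bounds meet at 3, so that is the treewidth.

3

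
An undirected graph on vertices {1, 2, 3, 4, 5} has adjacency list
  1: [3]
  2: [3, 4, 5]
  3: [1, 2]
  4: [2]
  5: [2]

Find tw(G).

1

A width-1 tree decomposition is:
Bags: B1 = {2, 3}  B2 = {2, 5}  B3 = {1, 3}  B4 = {2, 4}
Tree: B1–B2, B1–B3, B1–B4
Every bag has size at most 2, so the width is 2 − 1 = 1 and tw(G) ≤ 1. Any graph with an edge has treewidth ≥ 1, and G has the edge 2–3. The upper and lower bounds meet at 1, so that is the treewidth.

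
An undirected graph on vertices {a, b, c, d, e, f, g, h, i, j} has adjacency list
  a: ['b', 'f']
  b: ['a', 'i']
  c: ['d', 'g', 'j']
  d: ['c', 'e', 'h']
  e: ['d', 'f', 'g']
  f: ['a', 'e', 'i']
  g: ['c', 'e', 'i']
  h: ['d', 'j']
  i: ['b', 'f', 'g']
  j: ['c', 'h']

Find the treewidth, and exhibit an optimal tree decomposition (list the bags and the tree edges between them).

Treewidth 2.
One optimal decomposition is:
Bags: B1 = {a, b, i}  B2 = {a, f, i}  B3 = {f, g, i}  B4 = {e, f, g}  B5 = {c, e, g}  B6 = {c, d, e}  B7 = {c, d, j}  B8 = {d, h, j}
Tree: B1–B2, B2–B3, B3–B4, B4–B5, B5–B6, B6–B7, B7–B8

The largest bag has 3 vertices, giving width 2; this decomposition certifies tw(G) ≤ 2. Since b–a–f–i–b is a cycle in G, G is not acyclic. Forests are exactly the graphs of treewidth ≤ 1, so tw(G) ≥ 2. Therefore the treewidth is 2.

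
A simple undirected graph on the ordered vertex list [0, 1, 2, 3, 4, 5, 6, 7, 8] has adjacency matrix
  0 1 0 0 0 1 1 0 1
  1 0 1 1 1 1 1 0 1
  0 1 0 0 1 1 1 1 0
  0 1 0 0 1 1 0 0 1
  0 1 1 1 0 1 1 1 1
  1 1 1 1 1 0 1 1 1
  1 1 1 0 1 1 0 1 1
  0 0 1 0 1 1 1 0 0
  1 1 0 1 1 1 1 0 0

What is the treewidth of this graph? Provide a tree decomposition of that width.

Treewidth 4.
One such decomposition:
Bags: B1 = {1, 2, 4, 5, 6}  B2 = {1, 4, 5, 6, 8}  B3 = {1, 3, 4, 5, 8}  B4 = {0, 1, 5, 6, 8}  B5 = {2, 4, 5, 6, 7}
Tree: B1–B2, B2–B3, B2–B4, B1–B5

Each bag holds 5 vertices, so the decomposition has width 4, which upper-bounds the treewidth. Conversely, {0, 1, 5, 6, 8} is a clique of size 5, and the vertices of any clique must share a bag in every tree decomposition; so some bag has ≥ 5 vertices and tw(G) ≥ 4. Hence tw(G) = 4 exactly.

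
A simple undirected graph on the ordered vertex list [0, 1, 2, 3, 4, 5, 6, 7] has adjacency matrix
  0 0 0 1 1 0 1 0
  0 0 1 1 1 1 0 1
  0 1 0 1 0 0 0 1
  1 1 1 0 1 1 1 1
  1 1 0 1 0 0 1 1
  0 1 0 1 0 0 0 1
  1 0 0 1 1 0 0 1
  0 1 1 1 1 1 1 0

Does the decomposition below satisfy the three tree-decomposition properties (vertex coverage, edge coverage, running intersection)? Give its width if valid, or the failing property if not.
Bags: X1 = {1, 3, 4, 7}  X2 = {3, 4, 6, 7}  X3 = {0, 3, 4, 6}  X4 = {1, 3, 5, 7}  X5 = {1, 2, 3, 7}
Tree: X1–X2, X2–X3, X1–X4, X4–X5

Vertex coverage: the bags together contain {0, 1, 2, 3, 4, 5, 6, 7}, the full vertex set. Edge coverage: each edge of G has both endpoints in at least one bag. Running intersection: for every vertex, the bags containing it form a connected subtree. All three properties hold, so this is a valid tree decomposition of width max|bag| − 1 = 3, and hence tw(G) ≤ 3.

Yes; width 3.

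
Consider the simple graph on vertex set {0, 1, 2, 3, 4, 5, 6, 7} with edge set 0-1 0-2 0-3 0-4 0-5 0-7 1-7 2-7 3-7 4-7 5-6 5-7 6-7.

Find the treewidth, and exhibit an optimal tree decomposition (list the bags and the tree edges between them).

Treewidth 2.
One such decomposition:
Bags: B1 = {0, 5, 7}  B2 = {5, 6, 7}  B3 = {0, 4, 7}  B4 = {0, 1, 7}  B5 = {0, 2, 7}  B6 = {0, 3, 7}
Tree: B1–B2, B1–B3, B1–B4, B3–B5, B1–B6

The largest bag has 3 vertices, giving width 2; this decomposition certifies tw(G) ≤ 2. On the other hand G contains the 3-clique {0, 1, 7}. A clique must lie in a single bag of any decomposition, so no decomposition can have width below 2. The upper and lower bounds meet at 2, so that is the treewidth.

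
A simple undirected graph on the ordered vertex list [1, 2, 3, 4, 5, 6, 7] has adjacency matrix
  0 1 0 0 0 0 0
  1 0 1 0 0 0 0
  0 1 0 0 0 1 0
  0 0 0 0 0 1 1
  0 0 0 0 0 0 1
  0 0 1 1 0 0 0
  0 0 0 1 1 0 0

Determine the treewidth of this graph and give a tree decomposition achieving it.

Treewidth 1.
One optimal decomposition is:
Bags: B1 = {5, 7}  B2 = {4, 7}  B3 = {4, 6}  B4 = {3, 6}  B5 = {2, 3}  B6 = {1, 2}
Tree: B1–B2, B2–B3, B3–B4, B4–B5, B5–B6

Every bag has size at most 2, so the width is 2 − 1 = 1 and tw(G) ≤ 1. Since G has at least one edge (e.g. 5–7), it is not an edgeless graph, so tw(G) ≥ 1. Combining the bounds, tw(G) = 1.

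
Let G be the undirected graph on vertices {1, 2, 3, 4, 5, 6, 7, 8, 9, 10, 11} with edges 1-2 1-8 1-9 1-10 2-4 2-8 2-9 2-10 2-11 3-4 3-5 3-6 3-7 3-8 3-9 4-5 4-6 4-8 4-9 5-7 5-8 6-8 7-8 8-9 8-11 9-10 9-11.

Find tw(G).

A width-3 tree decomposition is:
Bags: B1 = {2, 4, 8, 9}  B2 = {1, 2, 8, 9}  B3 = {2, 8, 9, 11}  B4 = {1, 2, 9, 10}  B5 = {3, 4, 8, 9}  B6 = {3, 4, 6, 8}  B7 = {3, 4, 5, 8}  B8 = {3, 5, 7, 8}
Tree: B1–B2, B1–B3, B2–B4, B1–B5, B5–B6, B6–B7, B7–B8
Each bag holds 4 vertices, so the decomposition has width 3, which upper-bounds the treewidth. For the lower bound, the 4 vertices {2, 8, 9, 11} are pairwise adjacent, and any tree decomposition puts a clique entirely inside one bag — forcing width ≥ 3. Therefore the treewidth is 3.

3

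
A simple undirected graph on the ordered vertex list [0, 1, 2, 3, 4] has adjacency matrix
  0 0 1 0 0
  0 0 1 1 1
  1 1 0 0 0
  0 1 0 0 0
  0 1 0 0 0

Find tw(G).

1

A width-1 tree decomposition is:
Bags: B1 = {1, 3}  B2 = {1, 2}  B3 = {0, 2}  B4 = {1, 4}
Tree: B1–B2, B2–B3, B1–B4
Every bag has size at most 2, so the width is 2 − 1 = 1 and tw(G) ≤ 1. G has an edge, so its treewidth is at least 1. The upper and lower bounds meet at 1, so that is the treewidth.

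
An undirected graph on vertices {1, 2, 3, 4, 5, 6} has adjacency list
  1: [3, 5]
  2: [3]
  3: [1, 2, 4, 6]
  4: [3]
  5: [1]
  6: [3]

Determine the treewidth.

1

A width-1 tree decomposition is:
Bags: B1 = {1, 3}  B2 = {2, 3}  B3 = {3, 6}  B4 = {1, 5}  B5 = {3, 4}
Tree: B1–B2, B2–B3, B1–B4, B3–B5
Each bag holds 2 vertices, so the decomposition has width 1, which upper-bounds the treewidth. Any graph with an edge has treewidth ≥ 1, and G has the edge 1–3. Combining the bounds, tw(G) = 1.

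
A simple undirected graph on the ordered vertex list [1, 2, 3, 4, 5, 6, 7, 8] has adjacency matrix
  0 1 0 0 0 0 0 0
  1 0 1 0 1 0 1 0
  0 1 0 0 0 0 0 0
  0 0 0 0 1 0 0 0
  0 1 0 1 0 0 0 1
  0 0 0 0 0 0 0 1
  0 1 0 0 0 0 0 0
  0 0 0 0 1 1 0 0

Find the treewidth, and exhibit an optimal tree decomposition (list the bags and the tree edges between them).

Each bag holds 2 vertices, so the decomposition has width 1, which upper-bounds the treewidth. G has an edge, so its treewidth is at least 1. Therefore the treewidth is 1.

Treewidth 1.
One optimal decomposition is:
Bags: B1 = {1, 2}  B2 = {2, 3}  B3 = {2, 5}  B4 = {5, 8}  B5 = {4, 5}  B6 = {6, 8}  B7 = {2, 7}
Tree: B1–B2, B2–B3, B3–B4, B3–B5, B4–B6, B1–B7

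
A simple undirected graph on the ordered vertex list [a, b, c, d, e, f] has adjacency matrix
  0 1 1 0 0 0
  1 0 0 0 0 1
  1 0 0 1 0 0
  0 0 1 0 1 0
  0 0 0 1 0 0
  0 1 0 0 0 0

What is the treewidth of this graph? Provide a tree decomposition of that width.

Treewidth 1.
One such decomposition:
Bags: B1 = {d, e}  B2 = {c, d}  B3 = {a, c}  B4 = {a, b}  B5 = {b, f}
Tree: B1–B2, B2–B3, B3–B4, B4–B5

Every bag has size at most 2, so the width is 2 − 1 = 1 and tw(G) ≤ 1. G has an edge, so its treewidth is at least 1. Hence tw(G) = 1 exactly.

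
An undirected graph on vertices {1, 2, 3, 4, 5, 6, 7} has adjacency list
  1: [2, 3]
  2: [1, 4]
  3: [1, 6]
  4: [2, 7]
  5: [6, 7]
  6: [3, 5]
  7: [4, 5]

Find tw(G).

A width-2 tree decomposition is:
Bags: B1 = {1, 3, 6}  B2 = {1, 2, 6}  B3 = {2, 4, 6}  B4 = {4, 6, 7}  B5 = {5, 6, 7}
Tree: B1–B2, B2–B3, B3–B4, B4–B5
The largest bag has 3 vertices, giving width 2; this decomposition certifies tw(G) ≤ 2. The edges 6–3–1–2–4–7–5–6 form a cycle, so G is not a tree and its treewidth is at least 2. Hence tw(G) = 2 exactly.

2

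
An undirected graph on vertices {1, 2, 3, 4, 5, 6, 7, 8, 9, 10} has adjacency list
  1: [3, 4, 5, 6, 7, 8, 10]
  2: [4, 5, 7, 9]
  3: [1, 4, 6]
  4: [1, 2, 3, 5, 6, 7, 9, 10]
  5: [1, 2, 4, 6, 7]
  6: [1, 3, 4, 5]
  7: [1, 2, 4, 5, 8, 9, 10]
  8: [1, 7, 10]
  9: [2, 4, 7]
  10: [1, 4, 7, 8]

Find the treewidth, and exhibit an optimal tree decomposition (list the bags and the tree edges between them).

Treewidth 3.
Bags: B1 = {1, 4, 5, 6}  B2 = {1, 4, 5, 7}  B3 = {1, 4, 7, 10}  B4 = {2, 4, 5, 7}  B5 = {2, 4, 7, 9}  B6 = {1, 3, 4, 6}  B7 = {1, 7, 8, 10}
Tree: B1–B2, B2–B3, B2–B4, B4–B5, B1–B6, B3–B7

The largest bag has 4 vertices, giving width 3; this decomposition certifies tw(G) ≤ 3. On the other hand G contains the 4-clique {1, 7, 8, 10}. A clique must lie in a single bag of any decomposition, so no decomposition can have width below 3. Hence tw(G) = 3 exactly.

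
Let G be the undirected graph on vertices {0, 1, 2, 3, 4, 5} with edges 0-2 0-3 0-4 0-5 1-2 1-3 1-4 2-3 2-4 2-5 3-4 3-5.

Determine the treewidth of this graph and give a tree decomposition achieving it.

Treewidth 3.
One optimal decomposition is:
Bags: B1 = {0, 2, 3, 4}  B2 = {0, 2, 3, 5}  B3 = {1, 2, 3, 4}
Tree: B1–B2, B1–B3

Each bag holds 4 vertices, so the decomposition has width 3, which upper-bounds the treewidth. On the other hand G contains the 4-clique {0, 2, 3, 4}. A clique must lie in a single bag of any decomposition, so no decomposition can have width below 3. Therefore the treewidth is 3.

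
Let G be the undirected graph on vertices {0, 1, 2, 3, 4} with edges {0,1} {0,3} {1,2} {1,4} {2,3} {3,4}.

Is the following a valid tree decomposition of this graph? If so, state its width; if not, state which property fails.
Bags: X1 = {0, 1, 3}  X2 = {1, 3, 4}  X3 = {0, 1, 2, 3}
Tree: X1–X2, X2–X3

A tree decomposition must satisfy three properties: every vertex lies in some bag; for every edge, both endpoints lie together in some bag; and for every vertex, the bags containing it form a connected subtree. Here bags containing vertex 0 are not connected in the tree, so the decomposition is invalid.

No — bags containing vertex 0 are not connected in the tree.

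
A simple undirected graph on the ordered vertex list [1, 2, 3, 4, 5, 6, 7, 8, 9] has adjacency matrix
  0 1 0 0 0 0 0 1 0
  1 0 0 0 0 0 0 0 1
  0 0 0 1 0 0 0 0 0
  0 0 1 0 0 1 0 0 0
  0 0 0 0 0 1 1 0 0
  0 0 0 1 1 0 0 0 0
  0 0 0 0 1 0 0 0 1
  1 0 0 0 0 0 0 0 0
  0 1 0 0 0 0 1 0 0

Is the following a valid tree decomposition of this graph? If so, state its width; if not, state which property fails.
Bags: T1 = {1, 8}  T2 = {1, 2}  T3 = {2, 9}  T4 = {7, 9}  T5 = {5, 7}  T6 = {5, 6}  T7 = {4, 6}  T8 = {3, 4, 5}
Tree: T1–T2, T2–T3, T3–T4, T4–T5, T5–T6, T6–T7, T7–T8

No — bags containing vertex 5 are not connected in the tree.

A tree decomposition must satisfy three properties: every vertex lies in some bag; for every edge, both endpoints lie together in some bag; and for every vertex, the bags containing it form a connected subtree. Here bags containing vertex 5 are not connected in the tree, so the decomposition is invalid.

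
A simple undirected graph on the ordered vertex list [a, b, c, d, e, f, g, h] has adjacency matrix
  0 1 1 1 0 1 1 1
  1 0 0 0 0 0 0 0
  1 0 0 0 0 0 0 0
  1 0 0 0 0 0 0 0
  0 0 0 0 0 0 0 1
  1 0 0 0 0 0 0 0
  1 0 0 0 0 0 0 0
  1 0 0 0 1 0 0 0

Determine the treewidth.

A width-1 tree decomposition is:
Bags: B1 = {a, d}  B2 = {a, b}  B3 = {a, h}  B4 = {a, g}  B5 = {e, h}  B6 = {a, c}  B7 = {a, f}
Tree: B1–B2, B1–B3, B1–B4, B3–B5, B2–B6, B6–B7
The largest bag has 2 vertices, giving width 1; this decomposition certifies tw(G) ≤ 1. G has an edge, so its treewidth is at least 1. Hence tw(G) = 1 exactly.

1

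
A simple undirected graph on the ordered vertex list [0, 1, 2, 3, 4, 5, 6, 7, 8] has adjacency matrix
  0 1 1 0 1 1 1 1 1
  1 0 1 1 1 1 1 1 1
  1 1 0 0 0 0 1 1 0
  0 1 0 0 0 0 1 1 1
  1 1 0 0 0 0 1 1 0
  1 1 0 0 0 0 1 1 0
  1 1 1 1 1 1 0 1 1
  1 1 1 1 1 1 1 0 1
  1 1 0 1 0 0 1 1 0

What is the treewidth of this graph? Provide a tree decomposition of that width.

Every bag has size at most 5, so the width is 5 − 1 = 4 and tw(G) ≤ 4. For the lower bound, the 5 vertices {0, 1, 6, 7, 8} are pairwise adjacent, and any tree decomposition puts a clique entirely inside one bag — forcing width ≥ 4. Hence tw(G) = 4 exactly.

Treewidth 4.
One such decomposition:
Bags: B1 = {0, 1, 6, 7, 8}  B2 = {1, 3, 6, 7, 8}  B3 = {0, 1, 2, 6, 7}  B4 = {0, 1, 5, 6, 7}  B5 = {0, 1, 4, 6, 7}
Tree: B1–B2, B1–B3, B3–B4, B4–B5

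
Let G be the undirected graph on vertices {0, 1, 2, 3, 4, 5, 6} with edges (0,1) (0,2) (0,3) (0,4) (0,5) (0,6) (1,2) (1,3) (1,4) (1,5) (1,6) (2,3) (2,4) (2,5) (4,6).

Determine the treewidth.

3

A width-3 tree decomposition is:
Bags: B1 = {0, 1, 2, 4}  B2 = {0, 1, 2, 5}  B3 = {0, 1, 2, 3}  B4 = {0, 1, 4, 6}
Tree: B1–B2, B1–B3, B1–B4
The largest bag has 4 vertices, giving width 3; this decomposition certifies tw(G) ≤ 3. Conversely, {0, 1, 2, 3} is a clique of size 4, and the vertices of any clique must share a bag in every tree decomposition; so some bag has ≥ 4 vertices and tw(G) ≥ 3. Combining the bounds, tw(G) = 3.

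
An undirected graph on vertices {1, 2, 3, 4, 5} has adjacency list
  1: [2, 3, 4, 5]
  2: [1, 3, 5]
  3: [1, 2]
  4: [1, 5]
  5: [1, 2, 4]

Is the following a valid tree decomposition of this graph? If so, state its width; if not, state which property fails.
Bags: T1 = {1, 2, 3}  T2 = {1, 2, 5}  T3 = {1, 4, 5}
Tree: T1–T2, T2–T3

Yes; width 2.

Every vertex of G appears in some bag (union = {1, 2, 3, 4, 5}); every edge is covered by a bag; and for each vertex v the set of bags containing v is connected in the bag tree. The decomposition is therefore valid. The largest bag has 3 vertices, so the width is 2.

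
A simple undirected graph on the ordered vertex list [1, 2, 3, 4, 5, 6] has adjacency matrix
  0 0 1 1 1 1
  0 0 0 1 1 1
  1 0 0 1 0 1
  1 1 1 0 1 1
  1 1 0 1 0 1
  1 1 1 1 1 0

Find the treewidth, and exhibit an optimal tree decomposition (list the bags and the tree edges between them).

Treewidth 3.
One optimal decomposition is:
Bags: B1 = {1, 3, 4, 6}  B2 = {1, 4, 5, 6}  B3 = {2, 4, 5, 6}
Tree: B1–B2, B2–B3

Every bag has size at most 4, so the width is 4 − 1 = 3 and tw(G) ≤ 3. Conversely, {1, 3, 4, 6} is a clique of size 4, and the vertices of any clique must share a bag in every tree decomposition; so some bag has ≥ 4 vertices and tw(G) ≥ 3. Hence tw(G) = 3 exactly.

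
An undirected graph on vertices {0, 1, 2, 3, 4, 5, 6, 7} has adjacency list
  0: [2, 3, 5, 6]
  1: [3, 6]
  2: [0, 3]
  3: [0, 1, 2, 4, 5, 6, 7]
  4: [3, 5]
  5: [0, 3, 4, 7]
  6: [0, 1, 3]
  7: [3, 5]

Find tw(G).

A width-2 tree decomposition is:
Bags: B1 = {0, 3, 5}  B2 = {0, 3, 6}  B3 = {1, 3, 6}  B4 = {3, 4, 5}  B5 = {0, 2, 3}  B6 = {3, 5, 7}
Tree: B1–B2, B2–B3, B1–B4, B1–B5, B4–B6
The largest bag has 3 vertices, giving width 2; this decomposition certifies tw(G) ≤ 2. On the other hand G contains the 3-clique {0, 2, 3}. A clique must lie in a single bag of any decomposition, so no decomposition can have width below 2. The upper and lower bounds meet at 2, so that is the treewidth.

2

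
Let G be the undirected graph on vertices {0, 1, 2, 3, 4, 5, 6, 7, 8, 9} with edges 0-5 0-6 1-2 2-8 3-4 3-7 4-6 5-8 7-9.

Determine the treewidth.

1

A width-1 tree decomposition is:
Bags: B1 = {7, 9}  B2 = {3, 7}  B3 = {3, 4}  B4 = {4, 6}  B5 = {0, 6}  B6 = {0, 5}  B7 = {5, 8}  B8 = {2, 8}  B9 = {1, 2}
Tree: B1–B2, B2–B3, B3–B4, B4–B5, B5–B6, B6–B7, B7–B8, B8–B9
The largest bag has 2 vertices, giving width 1; this decomposition certifies tw(G) ≤ 1. Since G has at least one edge (e.g. 9–7), it is not an edgeless graph, so tw(G) ≥ 1. Hence tw(G) = 1 exactly.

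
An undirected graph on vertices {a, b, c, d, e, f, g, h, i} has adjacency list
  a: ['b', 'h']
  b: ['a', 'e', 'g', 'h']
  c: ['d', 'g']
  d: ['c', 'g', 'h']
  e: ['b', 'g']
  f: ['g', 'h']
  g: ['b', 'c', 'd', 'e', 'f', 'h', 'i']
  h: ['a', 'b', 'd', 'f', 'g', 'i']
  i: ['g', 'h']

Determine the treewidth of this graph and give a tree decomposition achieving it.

Every bag has size at most 3, so the width is 3 − 1 = 2 and tw(G) ≤ 2. Conversely, {b, e, g} is a clique of size 3, and the vertices of any clique must share a bag in every tree decomposition; so some bag has ≥ 3 vertices and tw(G) ≥ 2. The upper and lower bounds meet at 2, so that is the treewidth.

Treewidth 2.
One such decomposition:
Bags: B1 = {b, e, g}  B2 = {b, g, h}  B3 = {a, b, h}  B4 = {d, g, h}  B5 = {c, d, g}  B6 = {g, h, i}  B7 = {f, g, h}
Tree: B1–B2, B2–B3, B2–B4, B4–B5, B2–B6, B4–B7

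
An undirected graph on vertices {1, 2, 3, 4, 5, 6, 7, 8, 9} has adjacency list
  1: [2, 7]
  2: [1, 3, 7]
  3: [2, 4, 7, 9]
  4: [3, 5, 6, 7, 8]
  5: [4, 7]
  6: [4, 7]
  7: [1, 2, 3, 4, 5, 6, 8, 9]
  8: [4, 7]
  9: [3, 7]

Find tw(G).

A width-2 tree decomposition is:
Bags: B1 = {4, 7, 8}  B2 = {4, 6, 7}  B3 = {3, 4, 7}  B4 = {4, 5, 7}  B5 = {2, 3, 7}  B6 = {1, 2, 7}  B7 = {3, 7, 9}
Tree: B1–B2, B2–B3, B1–B4, B3–B5, B5–B6, B3–B7
Every bag has size at most 3, so the width is 3 − 1 = 2 and tw(G) ≤ 2. For the lower bound, the 3 vertices {1, 2, 7} are pairwise adjacent, and any tree decomposition puts a clique entirely inside one bag — forcing width ≥ 2. Combining the bounds, tw(G) = 2.

2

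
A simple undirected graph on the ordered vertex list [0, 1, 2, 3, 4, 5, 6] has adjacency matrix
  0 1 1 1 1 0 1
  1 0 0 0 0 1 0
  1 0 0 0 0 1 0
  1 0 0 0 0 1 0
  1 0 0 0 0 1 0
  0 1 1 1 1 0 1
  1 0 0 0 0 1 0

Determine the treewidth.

2

A width-2 tree decomposition is:
Bags: B1 = {0, 5, 6}  B2 = {0, 4, 5}  B3 = {0, 2, 5}  B4 = {0, 1, 5}  B5 = {0, 3, 5}
Tree: B1–B2, B2–B3, B3–B4, B4–B5
The largest bag has 3 vertices, giving width 2; this decomposition certifies tw(G) ≤ 2. For the lower bound, G contains the cycle 0–6–5–4–0, so G is not a forest; only forests have treewidth ≤ 1, hence tw(G) ≥ 2. Combining the bounds, tw(G) = 2.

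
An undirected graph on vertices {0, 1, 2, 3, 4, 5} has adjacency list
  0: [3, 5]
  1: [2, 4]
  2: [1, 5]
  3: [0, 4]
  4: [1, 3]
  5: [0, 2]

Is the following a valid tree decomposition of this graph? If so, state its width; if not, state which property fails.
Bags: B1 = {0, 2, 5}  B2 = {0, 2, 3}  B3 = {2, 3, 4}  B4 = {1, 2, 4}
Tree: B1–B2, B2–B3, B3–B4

Yes; width 2.

Checking the three conditions: (i) the bags cover all of {0, 1, 2, 3, 4, 5}; (ii) for each edge, some bag contains both endpoints; (iii) the bags containing any fixed vertex form a subtree. All hold, so the decomposition is valid with width 3 − 1 = 2.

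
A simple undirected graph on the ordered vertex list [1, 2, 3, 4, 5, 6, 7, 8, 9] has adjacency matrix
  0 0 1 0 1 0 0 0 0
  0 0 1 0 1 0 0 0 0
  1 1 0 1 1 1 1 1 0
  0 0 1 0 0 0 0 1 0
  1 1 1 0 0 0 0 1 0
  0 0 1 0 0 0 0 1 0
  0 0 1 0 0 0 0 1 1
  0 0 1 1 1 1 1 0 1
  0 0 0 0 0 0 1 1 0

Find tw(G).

2

A width-2 tree decomposition is:
Bags: B1 = {3, 5, 8}  B2 = {1, 3, 5}  B3 = {3, 7, 8}  B4 = {2, 3, 5}  B5 = {3, 6, 8}  B6 = {3, 4, 8}  B7 = {7, 8, 9}
Tree: B1–B2, B1–B3, B2–B4, B1–B5, B1–B6, B3–B7
The largest bag has 3 vertices, giving width 2; this decomposition certifies tw(G) ≤ 2. On the other hand G contains the 3-clique {7, 8, 9}. A clique must lie in a single bag of any decomposition, so no decomposition can have width below 2. Hence tw(G) = 2 exactly.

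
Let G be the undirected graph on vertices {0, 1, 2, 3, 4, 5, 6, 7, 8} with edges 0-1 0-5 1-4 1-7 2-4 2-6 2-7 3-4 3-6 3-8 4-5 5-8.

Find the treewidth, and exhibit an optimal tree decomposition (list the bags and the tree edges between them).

Treewidth 3.
Bags: B1 = {1, 2, 6, 7}  B2 = {1, 2, 4, 6}  B3 = {1, 3, 4, 6}  B4 = {0, 1, 3, 4}  B5 = {0, 3, 4, 5}  B6 = {0, 3, 5, 8}
Tree: B1–B2, B2–B3, B3–B4, B4–B5, B5–B6

Every bag has size at most 4, so the width is 4 − 1 = 3 and tw(G) ≤ 3. For the lower bound: the 4 vertex sets {2,6,7}, {1}, {4}, {0,3,5,8} are disjoint, each induces a connected subgraph, and every pair is joined by at least one edge of G. Contracting each set to a single vertex therefore yields K_{4} as a minor, and since treewidth is minor-monotone, tw(G) ≥ tw(K_{4}) = 3. The upper and lower bounds meet at 3, so that is the treewidth.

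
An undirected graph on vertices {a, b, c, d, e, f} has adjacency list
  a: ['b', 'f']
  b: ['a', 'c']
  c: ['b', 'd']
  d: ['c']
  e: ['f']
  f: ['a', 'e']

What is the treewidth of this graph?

A width-1 tree decomposition is:
Bags: B1 = {c, d}  B2 = {b, c}  B3 = {a, b}  B4 = {a, f}  B5 = {e, f}
Tree: B1–B2, B2–B3, B3–B4, B4–B5
Every bag has size at most 2, so the width is 2 − 1 = 1 and tw(G) ≤ 1. Any graph with an edge has treewidth ≥ 1, and G has the edge d–c. The upper and lower bounds meet at 1, so that is the treewidth.

1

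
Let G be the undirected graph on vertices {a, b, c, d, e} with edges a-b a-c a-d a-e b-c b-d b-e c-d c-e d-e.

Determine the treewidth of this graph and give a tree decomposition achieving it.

Treewidth 4.
One optimal decomposition is:
Bags: B1 = {a, b, c, d, e}
Tree: (single bag)

A single bag containing all 5 vertices is trivially a valid decomposition of width 4. For the lower bound, the 5 vertices {a, b, c, d, e} are pairwise adjacent, and any tree decomposition puts a clique entirely inside one bag — forcing width ≥ 4. The upper and lower bounds meet at 4, so that is the treewidth.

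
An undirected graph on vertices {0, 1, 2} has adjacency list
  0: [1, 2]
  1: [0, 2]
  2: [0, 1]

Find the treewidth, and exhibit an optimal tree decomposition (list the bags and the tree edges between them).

Treewidth 2.
One optimal decomposition is:
Bags: B1 = {0, 1, 2}
Tree: (single bag)

With just one bag of size 3, the width is 3 − 1 = 2, so tw(G) ≤ 2. On the other hand G contains the 3-clique {0, 1, 2}. A clique must lie in a single bag of any decomposition, so no decomposition can have width below 2. The upper and lower bounds meet at 2, so that is the treewidth.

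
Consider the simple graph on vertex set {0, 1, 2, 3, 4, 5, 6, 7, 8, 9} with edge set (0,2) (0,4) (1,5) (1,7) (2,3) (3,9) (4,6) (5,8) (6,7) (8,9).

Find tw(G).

2

A width-2 tree decomposition is:
Bags: B1 = {5, 8, 9}  B2 = {1, 5, 9}  B3 = {1, 7, 9}  B4 = {6, 7, 9}  B5 = {4, 6, 9}  B6 = {0, 4, 9}  B7 = {0, 2, 9}  B8 = {2, 3, 9}
Tree: B1–B2, B2–B3, B3–B4, B4–B5, B5–B6, B6–B7, B7–B8
Every bag has size at most 3, so the width is 3 − 1 = 2 and tw(G) ≤ 2. Since 9–8–5–1–7–6–4–0–2–3–9 is a cycle in G, G is not acyclic. Forests are exactly the graphs of treewidth ≤ 1, so tw(G) ≥ 2. The upper and lower bounds meet at 2, so that is the treewidth.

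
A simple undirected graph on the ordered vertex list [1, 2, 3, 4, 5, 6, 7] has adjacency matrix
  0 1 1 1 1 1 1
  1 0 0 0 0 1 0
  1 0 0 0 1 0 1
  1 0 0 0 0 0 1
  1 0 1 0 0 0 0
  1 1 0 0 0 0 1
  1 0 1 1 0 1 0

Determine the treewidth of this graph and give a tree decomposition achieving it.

Treewidth 2.
Bags: B1 = {1, 6, 7}  B2 = {1, 4, 7}  B3 = {1, 3, 7}  B4 = {1, 2, 6}  B5 = {1, 3, 5}
Tree: B1–B2, B2–B3, B1–B4, B3–B5

Each bag holds 3 vertices, so the decomposition has width 2, which upper-bounds the treewidth. On the other hand G contains the 3-clique {1, 2, 6}. A clique must lie in a single bag of any decomposition, so no decomposition can have width below 2. Combining the bounds, tw(G) = 2.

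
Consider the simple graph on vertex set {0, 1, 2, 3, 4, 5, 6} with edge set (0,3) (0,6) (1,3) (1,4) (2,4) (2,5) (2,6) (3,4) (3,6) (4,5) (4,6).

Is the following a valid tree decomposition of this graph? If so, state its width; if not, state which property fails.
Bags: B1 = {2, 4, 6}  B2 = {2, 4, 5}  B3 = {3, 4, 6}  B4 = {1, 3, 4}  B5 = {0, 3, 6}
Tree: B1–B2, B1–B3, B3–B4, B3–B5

Yes; width 2.

Checking the three conditions: (i) the bags cover all of {0, 1, 2, 3, 4, 5, 6}; (ii) for each edge, some bag contains both endpoints; (iii) the bags containing any fixed vertex form a subtree. All hold, so the decomposition is valid with width 3 − 1 = 2.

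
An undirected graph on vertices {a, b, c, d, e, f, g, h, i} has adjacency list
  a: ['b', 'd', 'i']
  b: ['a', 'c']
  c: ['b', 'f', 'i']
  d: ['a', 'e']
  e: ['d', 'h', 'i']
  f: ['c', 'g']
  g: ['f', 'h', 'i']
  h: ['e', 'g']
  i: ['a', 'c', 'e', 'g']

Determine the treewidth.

3

A width-3 tree decomposition is:
Bags: B1 = {d, e, g, h}  B2 = {d, e, g, i}  B3 = {a, d, g, i}  B4 = {a, f, g, i}  B5 = {a, c, f, i}  B6 = {a, b, c, f}
Tree: B1–B2, B2–B3, B3–B4, B4–B5, B5–B6
The largest bag has 4 vertices, giving width 3; this decomposition certifies tw(G) ≤ 3. For the lower bound: the 4 vertex sets {d,e,h}, {g}, {i}, {a,b,c,f} are disjoint, each induces a connected subgraph, and every pair is joined by at least one edge of G. Contracting each set to a single vertex therefore yields K_{4} as a minor, and since treewidth is minor-monotone, tw(G) ≥ tw(K_{4}) = 3. The upper and lower bounds meet at 3, so that is the treewidth.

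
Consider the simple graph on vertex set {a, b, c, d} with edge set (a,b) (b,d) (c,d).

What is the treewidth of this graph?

A width-1 tree decomposition is:
Bags: B1 = {a, b}  B2 = {b, d}  B3 = {c, d}
Tree: B1–B2, B2–B3
Each bag holds 2 vertices, so the decomposition has width 1, which upper-bounds the treewidth. Since G has at least one edge (e.g. a–b), it is not an edgeless graph, so tw(G) ≥ 1. The upper and lower bounds meet at 1, so that is the treewidth.

1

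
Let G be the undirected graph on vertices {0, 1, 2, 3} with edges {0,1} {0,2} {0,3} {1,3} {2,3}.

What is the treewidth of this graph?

2

A width-2 tree decomposition is:
Bags: B1 = {0, 1, 3}  B2 = {0, 2, 3}
Tree: B1–B2
Each bag holds 3 vertices, so the decomposition has width 2, which upper-bounds the treewidth. For the lower bound, the 3 vertices {0, 1, 3} are pairwise adjacent, and any tree decomposition puts a clique entirely inside one bag — forcing width ≥ 2. Hence tw(G) = 2 exactly.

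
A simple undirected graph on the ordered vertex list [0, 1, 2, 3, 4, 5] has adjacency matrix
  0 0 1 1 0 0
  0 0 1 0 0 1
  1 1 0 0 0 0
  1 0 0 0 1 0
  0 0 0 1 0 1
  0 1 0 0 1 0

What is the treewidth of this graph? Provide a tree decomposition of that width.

Every bag has size at most 3, so the width is 3 − 1 = 2 and tw(G) ≤ 2. For the lower bound, G contains the cycle 3–0–2–1–5–4–3, so G is not a forest; only forests have treewidth ≤ 1, hence tw(G) ≥ 2. Therefore the treewidth is 2.

Treewidth 2.
One such decomposition:
Bags: B1 = {0, 2, 3}  B2 = {1, 2, 3}  B3 = {1, 3, 5}  B4 = {3, 4, 5}
Tree: B1–B2, B2–B3, B3–B4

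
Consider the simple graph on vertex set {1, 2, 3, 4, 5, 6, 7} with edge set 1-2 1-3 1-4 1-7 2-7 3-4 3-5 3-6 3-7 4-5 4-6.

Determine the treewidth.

A width-2 tree decomposition is:
Bags: B1 = {1, 3, 7}  B2 = {1, 2, 7}  B3 = {1, 3, 4}  B4 = {3, 4, 6}  B5 = {3, 4, 5}
Tree: B1–B2, B1–B3, B3–B4, B3–B5
Every bag has size at most 3, so the width is 3 − 1 = 2 and tw(G) ≤ 2. For the lower bound, the 3 vertices {1, 2, 7} are pairwise adjacent, and any tree decomposition puts a clique entirely inside one bag — forcing width ≥ 2. The upper and lower bounds meet at 2, so that is the treewidth.

2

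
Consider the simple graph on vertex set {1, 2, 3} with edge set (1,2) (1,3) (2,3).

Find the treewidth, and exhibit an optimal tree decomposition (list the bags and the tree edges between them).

Treewidth 2.
One optimal decomposition is:
Bags: B1 = {1, 2, 3}
Tree: (single bag)

With just one bag of size 3, the width is 3 − 1 = 2, so tw(G) ≤ 2. On the other hand G contains the 3-clique {1, 2, 3}. A clique must lie in a single bag of any decomposition, so no decomposition can have width below 2. Therefore the treewidth is 2.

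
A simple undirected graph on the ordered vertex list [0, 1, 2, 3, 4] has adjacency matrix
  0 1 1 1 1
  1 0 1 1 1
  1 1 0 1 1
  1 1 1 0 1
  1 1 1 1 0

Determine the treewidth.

4

A width-4 tree decomposition is:
Bags: B1 = {0, 1, 2, 3, 4}
Tree: (single bag)
A single bag containing all 5 vertices is trivially a valid decomposition of width 4. Conversely, {0, 1, 2, 3, 4} is a clique of size 5, and the vertices of any clique must share a bag in every tree decomposition; so some bag has ≥ 5 vertices and tw(G) ≥ 4. Hence tw(G) = 4 exactly.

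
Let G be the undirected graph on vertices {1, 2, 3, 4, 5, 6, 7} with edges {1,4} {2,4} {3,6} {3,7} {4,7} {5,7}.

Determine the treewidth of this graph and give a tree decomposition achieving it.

The largest bag has 2 vertices, giving width 1; this decomposition certifies tw(G) ≤ 1. Any graph with an edge has treewidth ≥ 1, and G has the edge 3–7. Combining the bounds, tw(G) = 1.

Treewidth 1.
One optimal decomposition is:
Bags: B1 = {3, 7}  B2 = {5, 7}  B3 = {4, 7}  B4 = {2, 4}  B5 = {3, 6}  B6 = {1, 4}
Tree: B1–B2, B1–B3, B3–B4, B1–B5, B4–B6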